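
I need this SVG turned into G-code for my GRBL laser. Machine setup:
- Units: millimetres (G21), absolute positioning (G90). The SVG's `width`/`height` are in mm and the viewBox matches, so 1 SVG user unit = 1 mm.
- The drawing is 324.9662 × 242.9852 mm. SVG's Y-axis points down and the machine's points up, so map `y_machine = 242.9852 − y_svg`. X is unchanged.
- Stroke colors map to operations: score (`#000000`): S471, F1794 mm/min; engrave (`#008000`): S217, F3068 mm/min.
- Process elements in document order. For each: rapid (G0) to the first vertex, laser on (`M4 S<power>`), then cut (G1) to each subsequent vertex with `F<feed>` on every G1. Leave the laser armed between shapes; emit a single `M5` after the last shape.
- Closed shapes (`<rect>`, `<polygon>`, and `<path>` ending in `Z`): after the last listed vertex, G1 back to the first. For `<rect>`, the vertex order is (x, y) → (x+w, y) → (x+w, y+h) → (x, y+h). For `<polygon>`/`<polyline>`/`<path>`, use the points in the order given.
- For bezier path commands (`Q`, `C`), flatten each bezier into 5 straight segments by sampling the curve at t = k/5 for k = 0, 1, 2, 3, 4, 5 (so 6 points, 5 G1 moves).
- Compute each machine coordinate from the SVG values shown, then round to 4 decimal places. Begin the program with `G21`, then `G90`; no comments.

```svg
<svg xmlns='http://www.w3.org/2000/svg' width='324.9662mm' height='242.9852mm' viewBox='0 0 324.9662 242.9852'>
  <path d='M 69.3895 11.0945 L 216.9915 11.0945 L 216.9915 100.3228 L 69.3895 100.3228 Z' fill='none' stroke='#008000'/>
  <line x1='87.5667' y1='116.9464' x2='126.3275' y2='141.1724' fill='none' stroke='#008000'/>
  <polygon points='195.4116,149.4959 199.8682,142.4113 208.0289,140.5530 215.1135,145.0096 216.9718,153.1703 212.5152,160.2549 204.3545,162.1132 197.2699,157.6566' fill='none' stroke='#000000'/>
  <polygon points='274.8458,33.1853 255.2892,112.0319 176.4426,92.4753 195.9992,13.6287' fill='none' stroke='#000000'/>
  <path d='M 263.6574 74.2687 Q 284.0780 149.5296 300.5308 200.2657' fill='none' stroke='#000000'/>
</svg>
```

G21
G90
G0 X69.3895 Y231.8907
M4 S217
G1 X216.9915 Y231.8907 F3068
G1 X216.9915 Y142.6624 F3068
G1 X69.3895 Y142.6624 F3068
G1 X69.3895 Y231.8907 F3068
G0 X87.5667 Y126.0388
M4 S217
G1 X126.3275 Y101.8128 F3068
G0 X195.4116 Y93.4893
M4 S471
G1 X199.8682 Y100.5739 F1794
G1 X208.0289 Y102.4322 F1794
G1 X215.1135 Y97.9756 F1794
G1 X216.9718 Y89.8149 F1794
G1 X212.5152 Y82.7303 F1794
G1 X204.3545 Y80.8720 F1794
G1 X197.2699 Y85.3286 F1794
G1 X195.4116 Y93.4893 F1794
G0 X274.8458 Y209.7999
M4 S471
G1 X255.2892 Y130.9533 F1794
G1 X176.4426 Y150.5099 F1794
G1 X195.9992 Y229.3565 F1794
G1 X274.8458 Y209.7999 F1794
G0 X263.6574 Y168.7165
M4 S471
G1 X271.6669 Y139.5931 F1794
G1 X279.3590 Y112.4317 F1794
G1 X286.7337 Y87.2323 F1794
G1 X293.7910 Y63.9949 F1794
G1 X300.5308 Y42.7195 F1794
M5

viewBox `0 0 324.9662 242.9852` with mm width/height → 1 unit = 1 mm. Flip: y_m = 242.9852 − y_svg.

**Shape 1** — `<path>` rectangle, stroke `#008000` → engrave (S217, F3068). Machine vertices: (69.3895,231.8907) → (216.9915,231.8907) → (216.9915,142.6624) → (69.3895,142.6624) → (69.3895,231.8907). Closed: final G1 returns to the first vertex.

**Shape 2** — `<line>` line segment, stroke `#008000` → engrave (S217, F3068). Machine vertices: (87.5667,126.0388) → (126.3275,101.8128). Open path.

**Shape 3** — `<polygon>` regular polygon, stroke `#000000` → score (S471, F1794). Machine vertices: (195.4116,93.4893) → (199.8682,100.5739) → (208.0289,102.4322) → (215.1135,97.9756) → (216.9718,89.8149) → (212.5152,82.7303) → (204.3545,80.8720) → (197.2699,85.3286) → (195.4116,93.4893). Closed: final G1 returns to the first vertex.

**Shape 4** — `<polygon>` regular polygon, stroke `#000000` → score (S471, F1794). Machine vertices: (274.8458,209.7999) → (255.2892,130.9533) → (176.4426,150.5099) → (195.9992,229.3565) → (274.8458,209.7999). Closed: final G1 returns to the first vertex.

**Shape 5** — `<path>` quadratic bezier, stroke `#000000` → score (S471, F1794). Control points (SVG): P0=(263.6574,74.2687), P1=(284.0780,149.5296), P2=(300.5308,200.2657); sampled at t=k/5. Machine vertices: (263.6574,168.7165) → (271.6669,139.5931) → (279.3590,112.4317) → (286.7337,87.2323) → (293.7910,63.9949) → (300.5308,42.7195). Open path.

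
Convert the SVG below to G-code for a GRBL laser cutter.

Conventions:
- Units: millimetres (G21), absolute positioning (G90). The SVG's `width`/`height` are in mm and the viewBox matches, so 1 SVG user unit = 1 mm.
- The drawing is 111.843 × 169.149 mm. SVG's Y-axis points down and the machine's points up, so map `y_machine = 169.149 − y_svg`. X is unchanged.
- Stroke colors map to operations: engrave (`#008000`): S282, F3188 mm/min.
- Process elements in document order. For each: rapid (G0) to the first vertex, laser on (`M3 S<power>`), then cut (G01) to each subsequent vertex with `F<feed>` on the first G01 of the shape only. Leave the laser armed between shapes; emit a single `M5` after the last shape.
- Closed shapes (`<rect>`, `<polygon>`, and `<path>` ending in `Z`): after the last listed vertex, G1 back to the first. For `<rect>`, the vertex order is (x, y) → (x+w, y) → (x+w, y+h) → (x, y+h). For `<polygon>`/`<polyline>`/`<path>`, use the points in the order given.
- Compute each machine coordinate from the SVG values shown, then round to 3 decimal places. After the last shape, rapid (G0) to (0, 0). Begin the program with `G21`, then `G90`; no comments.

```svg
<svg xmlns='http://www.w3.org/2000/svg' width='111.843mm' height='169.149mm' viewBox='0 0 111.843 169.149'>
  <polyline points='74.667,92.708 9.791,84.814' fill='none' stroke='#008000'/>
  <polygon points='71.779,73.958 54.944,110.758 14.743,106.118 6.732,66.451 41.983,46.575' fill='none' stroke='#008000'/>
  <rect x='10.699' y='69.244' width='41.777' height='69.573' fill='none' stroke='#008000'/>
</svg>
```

viewBox `0 0 111.843 169.149` with mm width/height → 1 unit = 1 mm. Flip: y_m = 169.149 − y_svg.

**Shape 1** — `<polyline>` line segment, stroke `#008000` → engrave (S282, F3188). Machine vertices: (74.667,76.441) → (9.791,84.335). Open path.

**Shape 2** — `<polygon>` regular polygon, stroke `#008000` → engrave (S282, F3188). Machine vertices: (71.779,95.191) → (54.944,58.391) → (14.743,63.031) → (6.732,102.698) → (41.983,122.574) → (71.779,95.191). Closed: final G1 returns to the first vertex.

**Shape 3** — `<rect>` rectangle, stroke `#008000` → engrave (S282, F3188). Machine vertices: (10.699,99.905) → (52.476,99.905) → (52.476,30.332) → (10.699,30.332) → (10.699,99.905). Closed: final G1 returns to the first vertex.

G21
G90
G0 X74.667 Y76.441
M3 S282
G01 X9.791 Y84.335 F3188
G0 X71.779 Y95.191
M3 S282
G01 X54.944 Y58.391 F3188
G01 X14.743 Y63.031
G01 X6.732 Y102.698
G01 X41.983 Y122.574
G01 X71.779 Y95.191
G0 X10.699 Y99.905
M3 S282
G01 X52.476 Y99.905 F3188
G01 X52.476 Y30.332
G01 X10.699 Y30.332
G01 X10.699 Y99.905
M5
G0 X0.000 Y0.000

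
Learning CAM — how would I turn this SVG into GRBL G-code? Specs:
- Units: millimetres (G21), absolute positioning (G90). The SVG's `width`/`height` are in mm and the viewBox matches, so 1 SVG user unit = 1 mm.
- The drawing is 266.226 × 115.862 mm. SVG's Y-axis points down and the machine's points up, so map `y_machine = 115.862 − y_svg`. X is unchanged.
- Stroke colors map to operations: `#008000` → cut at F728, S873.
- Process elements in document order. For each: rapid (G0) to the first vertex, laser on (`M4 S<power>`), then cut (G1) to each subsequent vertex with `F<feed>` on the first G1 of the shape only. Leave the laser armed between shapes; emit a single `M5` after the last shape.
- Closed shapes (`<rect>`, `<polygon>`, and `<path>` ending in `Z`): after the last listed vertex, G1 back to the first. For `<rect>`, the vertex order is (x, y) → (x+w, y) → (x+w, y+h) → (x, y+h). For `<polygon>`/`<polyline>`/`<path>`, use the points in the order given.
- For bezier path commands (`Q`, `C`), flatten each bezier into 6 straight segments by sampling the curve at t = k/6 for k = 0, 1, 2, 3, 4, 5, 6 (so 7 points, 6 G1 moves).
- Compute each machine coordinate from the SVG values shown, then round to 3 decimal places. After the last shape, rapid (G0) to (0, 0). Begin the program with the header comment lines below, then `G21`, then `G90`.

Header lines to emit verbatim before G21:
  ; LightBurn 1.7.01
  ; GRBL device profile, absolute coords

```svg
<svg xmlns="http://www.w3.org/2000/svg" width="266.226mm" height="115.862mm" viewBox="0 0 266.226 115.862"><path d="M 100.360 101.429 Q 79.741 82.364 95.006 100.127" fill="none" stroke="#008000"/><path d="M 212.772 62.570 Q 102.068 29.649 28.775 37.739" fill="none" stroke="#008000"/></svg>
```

1 u = 1 mm; y_m = 115.862 − y.

[1] `<path>` quadratic bezier, #008000→cut S873 F728: (100.360,14.433) → (94.484,19.765) → (90.601,23.051) → (88.712,24.291) → (88.816,23.485) → (90.914,20.633) → (95.006,15.735)

[2] `<path>` quadratic bezier, #008000→cut S873 F728: (212.772,53.292) → (176.910,63.126) → (143.126,70.683) → (111.421,75.960) → (81.794,78.960) → (54.245,79.680) → (28.775,78.123)

; LightBurn 1.7.01
; GRBL device profile, absolute coords
G21
G90
G0 X100.360 Y14.433
M4 S873
G1 X94.484 Y19.765 F728
G1 X90.601 Y23.051
G1 X88.712 Y24.291
G1 X88.816 Y23.485
G1 X90.914 Y20.633
G1 X95.006 Y15.735
G0 X212.772 Y53.292
M4 S873
G1 X176.910 Y63.126 F728
G1 X143.126 Y70.683
G1 X111.421 Y75.960
G1 X81.794 Y78.960
G1 X54.245 Y79.680
G1 X28.775 Y78.123
M5
G0 X0.000 Y0.000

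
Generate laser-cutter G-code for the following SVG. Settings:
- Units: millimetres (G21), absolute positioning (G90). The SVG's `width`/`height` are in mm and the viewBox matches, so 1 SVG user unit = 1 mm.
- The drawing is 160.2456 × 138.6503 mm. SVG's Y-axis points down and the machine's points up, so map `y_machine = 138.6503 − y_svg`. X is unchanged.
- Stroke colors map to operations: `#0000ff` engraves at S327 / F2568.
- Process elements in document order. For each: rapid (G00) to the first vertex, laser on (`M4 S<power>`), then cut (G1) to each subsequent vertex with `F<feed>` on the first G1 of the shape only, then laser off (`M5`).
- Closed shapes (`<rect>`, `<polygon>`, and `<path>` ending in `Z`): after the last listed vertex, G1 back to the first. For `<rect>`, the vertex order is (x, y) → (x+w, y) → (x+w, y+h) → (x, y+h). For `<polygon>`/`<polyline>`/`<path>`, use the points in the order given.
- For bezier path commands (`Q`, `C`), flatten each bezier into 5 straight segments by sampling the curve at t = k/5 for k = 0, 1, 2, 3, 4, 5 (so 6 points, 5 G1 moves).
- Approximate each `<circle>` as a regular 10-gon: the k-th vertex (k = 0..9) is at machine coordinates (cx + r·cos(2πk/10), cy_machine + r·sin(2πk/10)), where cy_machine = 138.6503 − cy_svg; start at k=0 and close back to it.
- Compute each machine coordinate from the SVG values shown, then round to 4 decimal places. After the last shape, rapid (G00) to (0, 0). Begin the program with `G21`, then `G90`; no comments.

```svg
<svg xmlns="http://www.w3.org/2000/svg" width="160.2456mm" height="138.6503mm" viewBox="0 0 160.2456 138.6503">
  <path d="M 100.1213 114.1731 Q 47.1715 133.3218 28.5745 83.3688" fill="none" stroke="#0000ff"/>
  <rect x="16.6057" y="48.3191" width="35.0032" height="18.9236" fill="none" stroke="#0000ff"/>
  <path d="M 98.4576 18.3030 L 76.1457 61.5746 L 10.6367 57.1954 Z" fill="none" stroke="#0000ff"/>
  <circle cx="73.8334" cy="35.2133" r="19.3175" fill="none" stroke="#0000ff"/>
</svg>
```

Since the viewBox matches the mm dimensions, user units are millimetres directly. The only transform is the Y-flip y_m = 138.6503 − y_svg.

Shape 1 is a quadratic bezier drawn with `<path>`. Its stroke #0000ff means engrave at S327, F2568. After flipping Y the toolpath is (100.1213,24.4772) → (80.3155,19.5818) → (63.2579,20.2145) → (48.9485,26.3754) → (37.3874,38.0644) → (28.5745,55.2815).

Shape 2 is a rectangle drawn with `<rect>`. Its stroke #0000ff means engrave at S327, F2568. After flipping Y the toolpath is (16.6057,90.3312) → (51.6089,90.3312) → (51.6089,71.4076) → (16.6057,71.4076) → (16.6057,90.3312), returning to the start.

Shape 3 is a closed polygon drawn with `<path>`. Its stroke #0000ff means engrave at S327, F2568. After flipping Y the toolpath is (98.4576,120.3473) → (76.1457,77.0757) → (10.6367,81.4549) → (98.4576,120.3473), returning to the start.

Shape 4 is a circle drawn with `<circle>`. Its stroke #0000ff means engrave at S327, F2568. After flipping Y the toolpath is (93.1509,103.4370) → (89.4616,114.7915) → (79.8028,121.8090) → (67.8640,121.8090) → (58.2052,114.7915) → (54.5159,103.4370) → (58.2052,92.0825) → (67.8640,85.0650) → (79.8028,85.0650) → (89.4616,92.0825) → (93.1509,103.4370), returning to the start.

G21
G90
G00 X100.1213 Y24.4772
M4 S327
G1 X80.3155 Y19.5818 F2568
G1 X63.2579 Y20.2145
G1 X48.9485 Y26.3754
G1 X37.3874 Y38.0644
G1 X28.5745 Y55.2815
M5
G00 X16.6057 Y90.3312
M4 S327
G1 X51.6089 Y90.3312 F2568
G1 X51.6089 Y71.4076
G1 X16.6057 Y71.4076
G1 X16.6057 Y90.3312
M5
G00 X98.4576 Y120.3473
M4 S327
G1 X76.1457 Y77.0757 F2568
G1 X10.6367 Y81.4549
G1 X98.4576 Y120.3473
M5
G00 X93.1509 Y103.4370
M4 S327
G1 X89.4616 Y114.7915 F2568
G1 X79.8028 Y121.8090
G1 X67.8640 Y121.8090
G1 X58.2052 Y114.7915
G1 X54.5159 Y103.4370
G1 X58.2052 Y92.0825
G1 X67.8640 Y85.0650
G1 X79.8028 Y85.0650
G1 X89.4616 Y92.0825
G1 X93.1509 Y103.4370
M5
G00 X0.0000 Y0.0000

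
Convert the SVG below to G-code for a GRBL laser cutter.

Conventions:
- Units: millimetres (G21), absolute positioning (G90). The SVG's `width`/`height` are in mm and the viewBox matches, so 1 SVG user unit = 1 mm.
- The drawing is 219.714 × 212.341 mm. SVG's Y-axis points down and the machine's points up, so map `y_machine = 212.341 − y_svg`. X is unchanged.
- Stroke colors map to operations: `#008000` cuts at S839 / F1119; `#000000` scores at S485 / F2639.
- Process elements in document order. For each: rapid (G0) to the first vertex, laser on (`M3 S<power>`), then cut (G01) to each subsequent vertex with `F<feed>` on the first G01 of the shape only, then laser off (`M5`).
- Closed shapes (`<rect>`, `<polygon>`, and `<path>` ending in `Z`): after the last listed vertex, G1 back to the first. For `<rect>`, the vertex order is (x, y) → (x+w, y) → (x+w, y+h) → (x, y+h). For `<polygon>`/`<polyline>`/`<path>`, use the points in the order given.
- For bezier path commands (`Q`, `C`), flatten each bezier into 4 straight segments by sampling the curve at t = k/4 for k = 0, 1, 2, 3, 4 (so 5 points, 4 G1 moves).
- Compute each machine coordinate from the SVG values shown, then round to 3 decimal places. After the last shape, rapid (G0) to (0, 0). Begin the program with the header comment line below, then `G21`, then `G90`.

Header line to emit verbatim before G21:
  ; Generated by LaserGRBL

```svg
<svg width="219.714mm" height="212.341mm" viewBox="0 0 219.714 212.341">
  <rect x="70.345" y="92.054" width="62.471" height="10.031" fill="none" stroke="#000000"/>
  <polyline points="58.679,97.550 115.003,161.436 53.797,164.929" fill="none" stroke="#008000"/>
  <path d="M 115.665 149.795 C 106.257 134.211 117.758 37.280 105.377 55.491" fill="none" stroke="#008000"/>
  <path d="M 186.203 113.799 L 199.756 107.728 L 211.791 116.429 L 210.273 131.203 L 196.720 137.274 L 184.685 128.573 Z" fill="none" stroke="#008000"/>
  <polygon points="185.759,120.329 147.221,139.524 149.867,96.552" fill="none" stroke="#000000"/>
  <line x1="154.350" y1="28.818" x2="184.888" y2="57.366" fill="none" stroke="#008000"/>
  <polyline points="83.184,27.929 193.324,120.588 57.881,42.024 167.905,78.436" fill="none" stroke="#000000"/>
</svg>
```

viewBox `0 0 219.714 212.341` with mm width/height → 1 unit = 1 mm. Flip: y_m = 212.341 − y_svg.

**Shape 1** — `<rect>` rectangle, stroke `#000000` → score (S485, F2639). Machine vertices: (70.345,120.287) → (132.816,120.287) → (132.816,110.256) → (70.345,110.256) → (70.345,120.287). Closed: final G1 returns to the first vertex.

**Shape 2** — `<polyline>` open polyline, stroke `#008000` → cut (S839, F1119). Machine vertices: (58.679,114.791) → (115.003,50.905) → (53.797,47.412). Open path.

**Shape 3** — `<path>` cubic bezier, stroke `#008000` → cut (S839, F1119). Control points (SVG): P0=(115.665,149.795), P1=(106.257,134.211), P2=(117.758,37.280), P3=(105.377,55.491); sampled at t=k/4. Machine vertices: (115.665,62.546) → (111.830,86.416) → (111.636,122.371) → (110.885,151.989) → (105.377,156.850). Open path.

**Shape 4** — `<path>` regular polygon, stroke `#008000` → cut (S839, F1119). Machine vertices: (186.203,98.542) → (199.756,104.613) → (211.791,95.912) → (210.273,81.138) → (196.720,75.067) → (184.685,83.768) → (186.203,98.542). Closed: final G1 returns to the first vertex.

**Shape 5** — `<polygon>` regular polygon, stroke `#000000` → score (S485, F2639). Machine vertices: (185.759,92.012) → (147.221,72.817) → (149.867,115.789) → (185.759,92.012). Closed: final G1 returns to the first vertex.

**Shape 6** — `<line>` line segment, stroke `#008000` → cut (S839, F1119). Machine vertices: (154.350,183.523) → (184.888,154.975). Open path.

**Shape 7** — `<polyline>` open polyline, stroke `#000000` → score (S485, F2639). Machine vertices: (83.184,184.412) → (193.324,91.753) → (57.881,170.317) → (167.905,133.905). Open path.

; Generated by LaserGRBL
G21
G90
G0 X70.345 Y120.287
M3 S485
G01 X132.816 Y120.287 F2639
G01 X132.816 Y110.256
G01 X70.345 Y110.256
G01 X70.345 Y120.287
M5
G0 X58.679 Y114.791
M3 S839
G01 X115.003 Y50.905 F1119
G01 X53.797 Y47.412
M5
G0 X115.665 Y62.546
M3 S839
G01 X111.830 Y86.416 F1119
G01 X111.636 Y122.371
G01 X110.885 Y151.989
G01 X105.377 Y156.850
M5
G0 X186.203 Y98.542
M3 S839
G01 X199.756 Y104.613 F1119
G01 X211.791 Y95.912
G01 X210.273 Y81.138
G01 X196.720 Y75.067
G01 X184.685 Y83.768
G01 X186.203 Y98.542
M5
G0 X185.759 Y92.012
M3 S485
G01 X147.221 Y72.817 F2639
G01 X149.867 Y115.789
G01 X185.759 Y92.012
M5
G0 X154.350 Y183.523
M3 S839
G01 X184.888 Y154.975 F1119
M5
G0 X83.184 Y184.412
M3 S485
G01 X193.324 Y91.753 F2639
G01 X57.881 Y170.317
G01 X167.905 Y133.905
M5
G0 X0.000 Y0.000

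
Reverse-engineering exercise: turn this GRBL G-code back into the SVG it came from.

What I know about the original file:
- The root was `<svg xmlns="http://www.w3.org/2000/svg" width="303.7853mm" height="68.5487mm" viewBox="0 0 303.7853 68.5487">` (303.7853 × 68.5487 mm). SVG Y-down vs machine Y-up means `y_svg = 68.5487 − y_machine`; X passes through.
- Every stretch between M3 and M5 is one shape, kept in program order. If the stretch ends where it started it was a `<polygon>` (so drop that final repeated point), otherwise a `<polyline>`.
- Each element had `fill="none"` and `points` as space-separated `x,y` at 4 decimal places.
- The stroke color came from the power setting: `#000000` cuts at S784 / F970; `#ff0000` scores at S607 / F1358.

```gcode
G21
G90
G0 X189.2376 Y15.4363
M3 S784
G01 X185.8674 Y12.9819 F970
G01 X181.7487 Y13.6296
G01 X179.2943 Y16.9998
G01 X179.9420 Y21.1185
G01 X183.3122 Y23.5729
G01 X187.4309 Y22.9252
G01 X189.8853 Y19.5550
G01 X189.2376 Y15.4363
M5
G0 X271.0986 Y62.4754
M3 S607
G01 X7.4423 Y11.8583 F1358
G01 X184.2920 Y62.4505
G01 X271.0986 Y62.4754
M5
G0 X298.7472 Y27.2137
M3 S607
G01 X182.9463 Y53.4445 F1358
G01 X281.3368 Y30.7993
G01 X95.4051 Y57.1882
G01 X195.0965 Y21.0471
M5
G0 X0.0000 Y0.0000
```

<svg xmlns="http://www.w3.org/2000/svg" width="303.7853mm" height="68.5487mm" viewBox="0 0 303.7853 68.5487">
  <polygon points="189.2376,53.1124 185.8674,55.5668 181.7487,54.9191 179.2943,51.5489 179.9420,47.4302 183.3122,44.9758 187.4309,45.6235 189.8853,48.9937" fill="none" stroke="#000000"/>
  <polygon points="271.0986,6.0733 7.4423,56.6904 184.2920,6.0982" fill="none" stroke="#ff0000"/>
  <polyline points="298.7472,41.3350 182.9463,15.1042 281.3368,37.7494 95.4051,11.3605 195.0965,47.5016" fill="none" stroke="#ff0000"/>
</svg>

y_svg = 68.5487 − y_m.

[1] S784→`#000000` (cut); closed run; points: 189.2376,53.1124 185.8674,55.5668 181.7487,54.9191 179.2943,51.5489 179.9420,47.4302 183.3122,44.9758 187.4309,45.6235 189.8853,48.9937

[2] S607→`#ff0000` (score); closed run; points: 271.0986,6.0733 7.4423,56.6904 184.2920,6.0982

[3] S607→`#ff0000` (score); open run; points: 298.7472,41.3350 182.9463,15.1042 281.3368,37.7494 95.4051,11.3605 195.0965,47.5016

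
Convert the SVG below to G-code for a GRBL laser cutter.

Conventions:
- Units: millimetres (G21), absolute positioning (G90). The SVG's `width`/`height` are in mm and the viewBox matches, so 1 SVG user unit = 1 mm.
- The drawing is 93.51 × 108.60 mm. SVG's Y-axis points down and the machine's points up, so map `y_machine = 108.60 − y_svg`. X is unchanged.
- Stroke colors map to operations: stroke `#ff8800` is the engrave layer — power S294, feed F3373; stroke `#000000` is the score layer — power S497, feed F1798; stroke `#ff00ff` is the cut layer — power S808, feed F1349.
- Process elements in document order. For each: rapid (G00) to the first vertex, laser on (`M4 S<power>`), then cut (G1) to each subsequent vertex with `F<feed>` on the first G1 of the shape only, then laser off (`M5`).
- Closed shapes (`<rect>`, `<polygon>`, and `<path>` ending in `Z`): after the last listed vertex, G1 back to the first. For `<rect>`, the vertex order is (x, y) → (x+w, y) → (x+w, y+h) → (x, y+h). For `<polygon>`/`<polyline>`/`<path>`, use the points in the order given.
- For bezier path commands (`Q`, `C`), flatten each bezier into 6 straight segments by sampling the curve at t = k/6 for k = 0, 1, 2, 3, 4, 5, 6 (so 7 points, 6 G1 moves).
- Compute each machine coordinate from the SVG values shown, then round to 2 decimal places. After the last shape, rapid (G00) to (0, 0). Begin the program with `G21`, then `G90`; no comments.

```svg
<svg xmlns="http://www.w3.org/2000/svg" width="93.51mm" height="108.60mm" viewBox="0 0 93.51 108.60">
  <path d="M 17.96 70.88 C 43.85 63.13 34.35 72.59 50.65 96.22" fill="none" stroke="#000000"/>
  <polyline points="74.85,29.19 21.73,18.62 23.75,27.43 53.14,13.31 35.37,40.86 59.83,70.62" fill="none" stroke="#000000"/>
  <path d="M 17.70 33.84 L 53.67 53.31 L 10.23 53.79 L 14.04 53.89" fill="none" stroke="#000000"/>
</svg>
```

Since the viewBox matches the mm dimensions, user units are millimetres directly. The only transform is the Y-flip y_m = 108.60 − y_svg.

Shape 1 is a cubic bezier drawn with `<path>`. Its stroke #000000 means score at S497, F1798. After flipping Y the toolpath is (17.96,37.72) → (28.24,40.17) → (34.32,39.85) → (37.90,36.82) → (40.68,31.17) → (44.37,23.00) → (50.65,12.38).

Shape 2 is a open polyline drawn with `<polyline>`. Its stroke #000000 means score at S497, F1798. After flipping Y the toolpath is (74.85,79.41) → (21.73,89.98) → (23.75,81.17) → (53.14,95.29) → (35.37,67.74) → (59.83,37.98).

Shape 3 is a open polyline drawn with `<path>`. Its stroke #000000 means score at S497, F1798. After flipping Y the toolpath is (17.70,74.76) → (53.67,55.29) → (10.23,54.81) → (14.04,54.71).

G21
G90
G00 X17.96 Y37.72
M4 S497
G1 X28.24 Y40.17 F1798
G1 X34.32 Y39.85
G1 X37.90 Y36.82
G1 X40.68 Y31.17
G1 X44.37 Y23.00
G1 X50.65 Y12.38
M5
G00 X74.85 Y79.41
M4 S497
G1 X21.73 Y89.98 F1798
G1 X23.75 Y81.17
G1 X53.14 Y95.29
G1 X35.37 Y67.74
G1 X59.83 Y37.98
M5
G00 X17.70 Y74.76
M4 S497
G1 X53.67 Y55.29 F1798
G1 X10.23 Y54.81
G1 X14.04 Y54.71
M5
G00 X0.00 Y0.00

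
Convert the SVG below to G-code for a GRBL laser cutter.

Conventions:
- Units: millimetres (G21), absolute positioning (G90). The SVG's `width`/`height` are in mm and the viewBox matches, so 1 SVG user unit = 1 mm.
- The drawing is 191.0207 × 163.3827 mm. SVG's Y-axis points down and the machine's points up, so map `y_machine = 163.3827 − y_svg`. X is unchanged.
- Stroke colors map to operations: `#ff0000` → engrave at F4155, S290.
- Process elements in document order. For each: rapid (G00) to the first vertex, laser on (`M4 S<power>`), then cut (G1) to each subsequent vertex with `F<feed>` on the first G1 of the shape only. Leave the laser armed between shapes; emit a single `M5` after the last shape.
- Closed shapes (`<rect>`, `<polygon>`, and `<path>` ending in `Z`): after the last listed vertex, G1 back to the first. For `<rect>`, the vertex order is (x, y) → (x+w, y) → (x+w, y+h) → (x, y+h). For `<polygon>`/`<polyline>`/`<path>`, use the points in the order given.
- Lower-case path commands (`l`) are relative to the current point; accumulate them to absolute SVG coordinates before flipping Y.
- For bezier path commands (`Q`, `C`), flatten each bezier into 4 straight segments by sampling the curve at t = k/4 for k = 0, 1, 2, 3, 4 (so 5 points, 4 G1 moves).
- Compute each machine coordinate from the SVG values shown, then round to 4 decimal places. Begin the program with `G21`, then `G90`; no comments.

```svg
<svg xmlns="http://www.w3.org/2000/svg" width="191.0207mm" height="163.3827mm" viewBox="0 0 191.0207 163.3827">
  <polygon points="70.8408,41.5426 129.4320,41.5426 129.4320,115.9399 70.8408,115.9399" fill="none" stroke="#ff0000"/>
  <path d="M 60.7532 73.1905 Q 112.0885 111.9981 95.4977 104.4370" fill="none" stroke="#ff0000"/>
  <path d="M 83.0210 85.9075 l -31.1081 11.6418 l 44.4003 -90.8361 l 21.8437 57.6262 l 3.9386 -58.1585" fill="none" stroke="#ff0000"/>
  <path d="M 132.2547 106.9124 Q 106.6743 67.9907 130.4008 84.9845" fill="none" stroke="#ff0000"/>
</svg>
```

G21
G90
G00 X70.8408 Y121.8401
M4 S290
G1 X129.4320 Y121.8401 F4155
G1 X129.4320 Y47.4428
G1 X70.8408 Y47.4428
G1 X70.8408 Y121.8401
G00 X60.7532 Y90.1922
M4 S290
G1 X82.1755 Y73.6864 F4155
G1 X95.1070 Y62.9768
G1 X99.5477 Y58.0632
G1 X95.4977 Y58.9457
G00 X83.0210 Y77.4752
M4 S290
G1 X51.9129 Y65.8334 F4155
G1 X96.3132 Y156.6695
G1 X118.1569 Y99.0433
G1 X122.0955 Y157.2018
G00 X132.2547 Y56.4703
M4 S290
G1 X122.5462 Y72.4364 F4155
G1 X119.0010 Y81.4131
G1 X121.6192 Y83.4004
G1 X130.4008 Y78.3982
M5

1 u = 1 mm; y_m = 163.3827 − y.

[1] `<polygon>` rectangle, #ff0000→engrave S290 F4155: (70.8408,121.8401) → (129.4320,121.8401) → (129.4320,47.4428) → (70.8408,47.4428) → (70.8408,121.8401) (closed)

[2] `<path>` quadratic bezier, #ff0000→engrave S290 F4155: (60.7532,90.1922) → (82.1755,73.6864) → (95.1070,62.9768) → (99.5477,58.0632) → (95.4977,58.9457)

[3] `<path>` open polyline, #ff0000→engrave S290 F4155: (83.0210,77.4752) → (51.9129,65.8334) → (96.3132,156.6695) → (118.1569,99.0433) → (122.0955,157.2018)

[4] `<path>` quadratic bezier, #ff0000→engrave S290 F4155: (132.2547,56.4703) → (122.5462,72.4364) → (119.0010,81.4131) → (121.6192,83.4004) → (130.4008,78.3982)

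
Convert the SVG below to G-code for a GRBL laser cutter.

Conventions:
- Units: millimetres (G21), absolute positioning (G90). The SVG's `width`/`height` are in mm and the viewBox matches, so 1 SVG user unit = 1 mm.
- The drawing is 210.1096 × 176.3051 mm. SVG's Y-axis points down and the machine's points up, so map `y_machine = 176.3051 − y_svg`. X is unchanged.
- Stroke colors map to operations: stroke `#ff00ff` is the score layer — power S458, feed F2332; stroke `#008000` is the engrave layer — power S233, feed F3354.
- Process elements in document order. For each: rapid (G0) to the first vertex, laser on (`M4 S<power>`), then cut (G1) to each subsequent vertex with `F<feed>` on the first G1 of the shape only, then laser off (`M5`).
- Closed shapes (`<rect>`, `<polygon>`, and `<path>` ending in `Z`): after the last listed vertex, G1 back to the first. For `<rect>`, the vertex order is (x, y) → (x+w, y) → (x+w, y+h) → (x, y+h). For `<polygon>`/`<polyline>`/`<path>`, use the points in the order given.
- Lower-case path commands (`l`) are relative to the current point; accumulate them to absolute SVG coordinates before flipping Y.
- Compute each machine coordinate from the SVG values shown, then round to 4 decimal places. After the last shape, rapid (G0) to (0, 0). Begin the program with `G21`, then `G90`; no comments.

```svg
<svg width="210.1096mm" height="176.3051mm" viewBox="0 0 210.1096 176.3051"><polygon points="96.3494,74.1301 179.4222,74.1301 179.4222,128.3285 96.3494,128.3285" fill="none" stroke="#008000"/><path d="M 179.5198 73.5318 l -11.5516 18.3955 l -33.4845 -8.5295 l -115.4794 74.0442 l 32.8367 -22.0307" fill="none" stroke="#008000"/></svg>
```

Since the viewBox matches the mm dimensions, user units are millimetres directly. The only transform is the Y-flip y_m = 176.3051 − y_svg.

Shape 1 is a rectangle drawn with `<polygon>`. Its stroke #008000 means engrave at S233, F3354. After flipping Y the toolpath is (96.3494,102.1750) → (179.4222,102.1750) → (179.4222,47.9766) → (96.3494,47.9766) → (96.3494,102.1750), returning to the start.

Shape 2 is a open polyline drawn with `<path>`. Its stroke #008000 means engrave at S233, F3354. After flipping Y the toolpath is (179.5198,102.7733) → (167.9682,84.3778) → (134.4837,92.9073) → (19.0043,18.8631) → (51.8410,40.8938).

G21
G90
G0 X96.3494 Y102.1750
M4 S233
G1 X179.4222 Y102.1750 F3354
G1 X179.4222 Y47.9766
G1 X96.3494 Y47.9766
G1 X96.3494 Y102.1750
M5
G0 X179.5198 Y102.7733
M4 S233
G1 X167.9682 Y84.3778 F3354
G1 X134.4837 Y92.9073
G1 X19.0043 Y18.8631
G1 X51.8410 Y40.8938
M5
G0 X0.0000 Y0.0000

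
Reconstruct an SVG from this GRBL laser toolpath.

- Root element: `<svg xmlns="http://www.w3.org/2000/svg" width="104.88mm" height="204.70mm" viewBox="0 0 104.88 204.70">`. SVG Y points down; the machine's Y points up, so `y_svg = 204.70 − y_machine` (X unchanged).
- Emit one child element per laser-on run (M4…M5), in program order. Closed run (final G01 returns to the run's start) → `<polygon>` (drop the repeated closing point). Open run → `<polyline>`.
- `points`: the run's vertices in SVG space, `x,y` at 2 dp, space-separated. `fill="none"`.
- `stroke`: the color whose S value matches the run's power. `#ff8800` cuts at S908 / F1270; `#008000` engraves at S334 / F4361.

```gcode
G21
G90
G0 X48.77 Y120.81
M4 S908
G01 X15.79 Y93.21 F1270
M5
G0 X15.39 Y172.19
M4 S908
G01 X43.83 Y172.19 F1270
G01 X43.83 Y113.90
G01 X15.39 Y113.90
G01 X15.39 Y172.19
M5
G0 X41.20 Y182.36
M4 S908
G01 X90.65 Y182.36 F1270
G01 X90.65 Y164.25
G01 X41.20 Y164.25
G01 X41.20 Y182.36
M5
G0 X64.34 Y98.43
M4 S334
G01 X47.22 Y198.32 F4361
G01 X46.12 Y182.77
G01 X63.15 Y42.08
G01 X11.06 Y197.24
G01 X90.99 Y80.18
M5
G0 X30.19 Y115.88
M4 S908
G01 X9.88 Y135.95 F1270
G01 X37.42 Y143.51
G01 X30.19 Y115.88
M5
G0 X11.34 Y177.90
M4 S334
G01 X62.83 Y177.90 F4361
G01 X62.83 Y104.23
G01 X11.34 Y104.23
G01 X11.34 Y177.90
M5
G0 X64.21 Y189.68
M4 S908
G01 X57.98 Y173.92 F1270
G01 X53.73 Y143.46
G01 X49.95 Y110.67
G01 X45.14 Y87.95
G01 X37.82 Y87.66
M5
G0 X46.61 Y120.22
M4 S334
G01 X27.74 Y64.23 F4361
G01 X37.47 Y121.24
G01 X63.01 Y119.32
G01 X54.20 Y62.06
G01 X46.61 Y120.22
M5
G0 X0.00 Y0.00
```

Each laser-on run becomes one SVG element. Flip Y back into SVG space with y_svg = 204.70 − y_machine.

Run 1: the run's S908 means `#ff8800` (cut). The run is open, so emit a `<polyline>` with points (Y-flipped): 48.77,83.89 15.79,111.49.

Run 2: S908 ⇒ cut layer `#ff8800`. The run returns to its start, so emit a `<polygon>` with points (Y-flipped): 15.39,32.51 43.83,32.51 43.83,90.80 15.39,90.80.

Run 3: the run's S908 means `#ff8800` (cut). The run returns to its start, so emit a `<polygon>` with points (Y-flipped): 41.20,22.34 90.65,22.34 90.65,40.45 41.20,40.45.

Run 4: S334 ⇒ engrave layer `#008000`. The run is open, so emit a `<polyline>` with points (Y-flipped): 64.34,106.27 47.22,6.38 46.12,21.93 63.15,162.62 11.06,7.46 90.99,124.52.

Run 5: the run's S908 means `#ff8800` (cut). The run returns to its start, so emit a `<polygon>` with points (Y-flipped): 30.19,88.82 9.88,68.75 37.42,61.19.

Run 6: the run's S334 means `#008000` (engrave). The run returns to its start, so emit a `<polygon>` with points (Y-flipped): 11.34,26.80 62.83,26.80 62.83,100.47 11.34,100.47.

Run 7: the run's S908 means `#ff8800` (cut). The run is open, so emit a `<polyline>` with points (Y-flipped): 64.21,15.02 57.98,30.78 53.73,61.24 49.95,94.03 45.14,116.75 37.82,117.04.

Run 8: S334 ⇒ engrave layer `#008000`. The run returns to its start, so emit a `<polygon>` with points (Y-flipped): 46.61,84.48 27.74,140.47 37.47,83.46 63.01,85.38 54.20,142.64.

<svg xmlns="http://www.w3.org/2000/svg" width="104.88mm" height="204.70mm" viewBox="0 0 104.88 204.70">
  <polyline points="48.77,83.89 15.79,111.49" fill="none" stroke="#ff8800"/>
  <polygon points="15.39,32.51 43.83,32.51 43.83,90.80 15.39,90.80" fill="none" stroke="#ff8800"/>
  <polygon points="41.20,22.34 90.65,22.34 90.65,40.45 41.20,40.45" fill="none" stroke="#ff8800"/>
  <polyline points="64.34,106.27 47.22,6.38 46.12,21.93 63.15,162.62 11.06,7.46 90.99,124.52" fill="none" stroke="#008000"/>
  <polygon points="30.19,88.82 9.88,68.75 37.42,61.19" fill="none" stroke="#ff8800"/>
  <polygon points="11.34,26.80 62.83,26.80 62.83,100.47 11.34,100.47" fill="none" stroke="#008000"/>
  <polyline points="64.21,15.02 57.98,30.78 53.73,61.24 49.95,94.03 45.14,116.75 37.82,117.04" fill="none" stroke="#ff8800"/>
  <polygon points="46.61,84.48 27.74,140.47 37.47,83.46 63.01,85.38 54.20,142.64" fill="none" stroke="#008000"/>
</svg>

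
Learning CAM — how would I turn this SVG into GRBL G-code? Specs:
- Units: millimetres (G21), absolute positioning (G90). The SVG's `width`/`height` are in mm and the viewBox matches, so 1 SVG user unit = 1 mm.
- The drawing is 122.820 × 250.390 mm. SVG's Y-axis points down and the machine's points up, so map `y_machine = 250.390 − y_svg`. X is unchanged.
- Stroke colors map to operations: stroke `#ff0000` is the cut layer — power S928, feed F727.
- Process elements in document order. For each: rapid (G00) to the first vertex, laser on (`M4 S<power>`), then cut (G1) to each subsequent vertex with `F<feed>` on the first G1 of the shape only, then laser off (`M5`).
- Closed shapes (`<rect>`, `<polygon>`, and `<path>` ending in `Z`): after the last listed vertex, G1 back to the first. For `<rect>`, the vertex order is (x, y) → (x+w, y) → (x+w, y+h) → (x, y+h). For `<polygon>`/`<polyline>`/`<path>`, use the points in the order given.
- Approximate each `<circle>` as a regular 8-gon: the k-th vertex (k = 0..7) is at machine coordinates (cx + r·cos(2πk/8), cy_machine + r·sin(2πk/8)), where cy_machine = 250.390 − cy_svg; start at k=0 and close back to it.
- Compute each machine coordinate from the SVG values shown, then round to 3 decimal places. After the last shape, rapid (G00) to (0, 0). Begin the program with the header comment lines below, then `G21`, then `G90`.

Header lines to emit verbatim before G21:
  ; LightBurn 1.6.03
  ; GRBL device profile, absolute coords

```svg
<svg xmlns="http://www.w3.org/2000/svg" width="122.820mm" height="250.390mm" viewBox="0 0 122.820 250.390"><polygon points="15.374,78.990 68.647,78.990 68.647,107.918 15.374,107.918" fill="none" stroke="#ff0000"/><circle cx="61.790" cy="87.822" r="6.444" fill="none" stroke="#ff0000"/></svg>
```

1 u = 1 mm; y_m = 250.390 − y.

[1] `<polygon>` rectangle, #ff0000→cut S928 F727: (15.374,171.400) → (68.647,171.400) → (68.647,142.472) → (15.374,142.472) → (15.374,171.400) (closed)

[2] `<circle>` circle, #ff0000→cut S928 F727: (68.234,162.568) → (66.347,167.125) → (61.790,169.012) → (57.233,167.125) → (55.346,162.568) → (57.233,158.011) → (61.790,156.124) → (66.347,158.011) → (68.234,162.568) (closed)

; LightBurn 1.6.03
; GRBL device profile, absolute coords
G21
G90
G00 X15.374 Y171.400
M4 S928
G1 X68.647 Y171.400 F727
G1 X68.647 Y142.472
G1 X15.374 Y142.472
G1 X15.374 Y171.400
M5
G00 X68.234 Y162.568
M4 S928
G1 X66.347 Y167.125 F727
G1 X61.790 Y169.012
G1 X57.233 Y167.125
G1 X55.346 Y162.568
G1 X57.233 Y158.011
G1 X61.790 Y156.124
G1 X66.347 Y158.011
G1 X68.234 Y162.568
M5
G00 X0.000 Y0.000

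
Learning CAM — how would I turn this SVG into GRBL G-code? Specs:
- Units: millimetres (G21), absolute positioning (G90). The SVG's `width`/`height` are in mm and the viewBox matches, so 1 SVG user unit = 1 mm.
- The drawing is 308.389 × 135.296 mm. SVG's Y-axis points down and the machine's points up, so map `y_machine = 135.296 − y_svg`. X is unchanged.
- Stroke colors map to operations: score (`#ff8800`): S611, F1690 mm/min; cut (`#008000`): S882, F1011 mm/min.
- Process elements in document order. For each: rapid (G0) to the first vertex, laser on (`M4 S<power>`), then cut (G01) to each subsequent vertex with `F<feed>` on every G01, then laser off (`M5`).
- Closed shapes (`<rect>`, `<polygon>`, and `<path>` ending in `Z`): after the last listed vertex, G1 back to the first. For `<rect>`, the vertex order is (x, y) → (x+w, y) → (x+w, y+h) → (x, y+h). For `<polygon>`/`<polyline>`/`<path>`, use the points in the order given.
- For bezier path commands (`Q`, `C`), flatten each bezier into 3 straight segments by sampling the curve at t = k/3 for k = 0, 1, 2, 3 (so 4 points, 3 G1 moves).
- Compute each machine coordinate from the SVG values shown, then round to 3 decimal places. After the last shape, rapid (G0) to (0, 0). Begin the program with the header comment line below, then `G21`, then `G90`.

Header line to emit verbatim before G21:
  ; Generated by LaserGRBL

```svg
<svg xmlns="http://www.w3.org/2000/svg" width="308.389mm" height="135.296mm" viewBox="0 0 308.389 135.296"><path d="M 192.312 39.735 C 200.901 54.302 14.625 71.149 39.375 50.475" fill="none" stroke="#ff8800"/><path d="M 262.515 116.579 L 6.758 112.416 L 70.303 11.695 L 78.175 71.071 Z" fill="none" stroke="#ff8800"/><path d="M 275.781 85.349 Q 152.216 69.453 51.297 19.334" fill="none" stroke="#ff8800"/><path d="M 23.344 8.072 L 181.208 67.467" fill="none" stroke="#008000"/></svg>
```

; Generated by LaserGRBL
G21
G90
G0 X192.312 Y95.561
M4 S611
G01 X150.979 Y81.708 F1690
G01 X69.934 Y75.180 F1690
G01 X39.375 Y84.821 F1690
M5
G0 X262.515 Y18.717
M4 S611
G01 X6.758 Y22.880 F1690
G01 X70.303 Y123.601 F1690
G01 X78.175 Y64.225 F1690
G01 X262.515 Y18.717 F1690
M5
G0 X275.781 Y49.947
M4 S611
G01 X195.921 Y64.347 F1690
G01 X121.093 Y86.352 F1690
G01 X51.297 Y115.962 F1690
M5
G0 X23.344 Y127.224
M4 S882
G01 X181.208 Y67.829 F1011
M5
G0 X0.000 Y0.000

viewBox `0 0 308.389 135.296` with mm width/height → 1 unit = 1 mm. Flip: y_m = 135.296 − y_svg.

**Shape 1** — `<path>` cubic bezier, stroke `#ff8800` → score (S611, F1690). Control points (SVG): P0=(192.312,39.735), P1=(200.901,54.302), P2=(14.625,71.149), P3=(39.375,50.475); sampled at t=k/3. Machine vertices: (192.312,95.561) → (150.979,81.708) → (69.934,75.180) → (39.375,84.821). Open path.

**Shape 2** — `<path>` closed polygon, stroke `#ff8800` → score (S611, F1690). Machine vertices: (262.515,18.717) → (6.758,22.880) → (70.303,123.601) → (78.175,64.225) → (262.515,18.717). Closed: final G1 returns to the first vertex.

**Shape 3** — `<path>` quadratic bezier, stroke `#ff8800` → score (S611, F1690). Control points (SVG): P0=(275.781,85.349), P1=(152.216,69.453), P2=(51.297,19.334); sampled at t=k/3. Machine vertices: (275.781,49.947) → (195.921,64.347) → (121.093,86.352) → (51.297,115.962). Open path.

**Shape 4** — `<path>` line segment, stroke `#008000` → cut (S882, F1011). Machine vertices: (23.344,127.224) → (181.208,67.829). Open path.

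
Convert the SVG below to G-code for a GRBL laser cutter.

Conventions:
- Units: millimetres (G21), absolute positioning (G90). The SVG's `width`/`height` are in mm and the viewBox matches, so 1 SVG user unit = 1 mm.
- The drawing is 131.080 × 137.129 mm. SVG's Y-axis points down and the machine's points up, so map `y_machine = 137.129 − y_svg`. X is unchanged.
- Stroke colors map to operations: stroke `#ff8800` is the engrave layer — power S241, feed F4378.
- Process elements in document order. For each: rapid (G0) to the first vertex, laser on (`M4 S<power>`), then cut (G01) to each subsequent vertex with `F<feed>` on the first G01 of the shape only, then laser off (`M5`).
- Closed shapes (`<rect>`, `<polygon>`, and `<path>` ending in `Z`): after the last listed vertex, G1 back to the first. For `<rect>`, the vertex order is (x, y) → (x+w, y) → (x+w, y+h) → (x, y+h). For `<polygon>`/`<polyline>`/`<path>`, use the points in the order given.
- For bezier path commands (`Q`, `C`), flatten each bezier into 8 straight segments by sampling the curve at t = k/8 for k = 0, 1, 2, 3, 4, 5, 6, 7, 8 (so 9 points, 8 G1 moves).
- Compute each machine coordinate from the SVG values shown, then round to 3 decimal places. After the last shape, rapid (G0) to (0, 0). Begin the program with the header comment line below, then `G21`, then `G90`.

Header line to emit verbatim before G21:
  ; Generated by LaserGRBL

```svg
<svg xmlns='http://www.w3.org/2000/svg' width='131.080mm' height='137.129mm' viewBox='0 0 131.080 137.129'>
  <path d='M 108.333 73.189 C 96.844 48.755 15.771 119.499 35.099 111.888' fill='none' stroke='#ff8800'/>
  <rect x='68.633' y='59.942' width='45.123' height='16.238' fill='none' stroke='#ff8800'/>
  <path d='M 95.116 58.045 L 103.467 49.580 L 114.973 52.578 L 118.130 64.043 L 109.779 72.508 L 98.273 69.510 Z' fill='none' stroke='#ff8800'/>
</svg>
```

; Generated by LaserGRBL
G21
G90
G0 X108.333 Y63.940
M4 S241
G01 X101.095 Y68.980 F4378
G01 X89.325 Y67.131
G01 X75.016 Y60.426
G01 X60.160 Y50.899
G01 X46.748 Y40.583
G01 X36.772 Y31.513
G01 X32.225 Y25.721
G01 X35.099 Y25.241
M5
G0 X68.633 Y77.187
M4 S241
G01 X113.756 Y77.187 F4378
G01 X113.756 Y60.949
G01 X68.633 Y60.949
G01 X68.633 Y77.187
M5
G0 X95.116 Y79.084
M4 S241
G01 X103.467 Y87.549 F4378
G01 X114.973 Y84.551
G01 X118.130 Y73.086
G01 X109.779 Y64.621
G01 X98.273 Y67.619
G01 X95.116 Y79.084
M5
G0 X0.000 Y0.000

1 u = 1 mm; y_m = 137.129 − y.

[1] `<path>` cubic bezier, #ff8800→engrave S241 F4378: (108.333,63.940) → (101.095,68.980) → (89.325,67.131) → (75.016,60.426) → (60.160,50.899) → (46.748,40.583) → (36.772,31.513) → (32.225,25.721) → (35.099,25.241)

[2] `<rect>` rectangle, #ff8800→engrave S241 F4378: (68.633,77.187) → (113.756,77.187) → (113.756,60.949) → (68.633,60.949) → (68.633,77.187) (closed)

[3] `<path>` regular polygon, #ff8800→engrave S241 F4378: (95.116,79.084) → (103.467,87.549) → (114.973,84.551) → (118.130,73.086) → (109.779,64.621) → (98.273,67.619) → (95.116,79.084) (closed)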